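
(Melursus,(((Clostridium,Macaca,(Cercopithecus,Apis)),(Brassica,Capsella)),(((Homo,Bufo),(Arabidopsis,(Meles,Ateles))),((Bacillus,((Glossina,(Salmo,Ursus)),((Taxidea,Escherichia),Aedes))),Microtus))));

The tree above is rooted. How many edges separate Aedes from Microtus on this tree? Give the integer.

5

The MRCA of Aedes and Microtus is the node subtending ((Bacillus,((Glossina,(Salmo,Ursus)),((Taxidea,Escherichia),Aedes))),Microtus).
From Aedes up to that node: 4 branches. From Microtus up to the same node: 1 branch. Total: 4 + 1 = 5.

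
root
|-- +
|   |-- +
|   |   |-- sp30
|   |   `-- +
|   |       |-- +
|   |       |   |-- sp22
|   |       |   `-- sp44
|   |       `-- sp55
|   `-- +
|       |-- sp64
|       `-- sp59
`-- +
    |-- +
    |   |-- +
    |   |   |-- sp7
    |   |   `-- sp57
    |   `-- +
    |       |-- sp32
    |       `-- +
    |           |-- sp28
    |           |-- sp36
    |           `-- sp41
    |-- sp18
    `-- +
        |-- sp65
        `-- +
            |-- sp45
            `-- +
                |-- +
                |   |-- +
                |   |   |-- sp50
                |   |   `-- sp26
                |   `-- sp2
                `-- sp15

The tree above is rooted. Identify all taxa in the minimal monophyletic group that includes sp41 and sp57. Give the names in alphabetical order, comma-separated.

Tracing sp41: it sits inside (sp28,sp36,sp41).
Tracing sp57: it sits inside (sp7,sp57).
The smallest clade enclosing both is ((sp7,sp57),(sp32,(sp28,sp36,sp41))); the answer is its 6 terminal taxa in alphabetical order.

sp28, sp32, sp36, sp41, sp57, sp7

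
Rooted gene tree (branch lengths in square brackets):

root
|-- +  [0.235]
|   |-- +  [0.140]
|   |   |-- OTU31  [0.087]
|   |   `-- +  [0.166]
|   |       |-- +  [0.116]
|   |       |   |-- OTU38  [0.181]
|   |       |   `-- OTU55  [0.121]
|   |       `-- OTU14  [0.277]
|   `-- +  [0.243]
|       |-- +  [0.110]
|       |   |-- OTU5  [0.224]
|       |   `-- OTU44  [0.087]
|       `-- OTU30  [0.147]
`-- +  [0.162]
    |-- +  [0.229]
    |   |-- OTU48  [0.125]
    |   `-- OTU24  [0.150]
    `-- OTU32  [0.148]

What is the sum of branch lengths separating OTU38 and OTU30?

0.993

The path runs OTU38 → … → MRCA → … → OTU30; the MRCA is the node subtending ((OTU31,((OTU38,OTU55),OTU14)),((OTU5,OTU44),OTU30)).
Branch lengths along that path: 0.181 + 0.116 + 0.166 + 0.140 + 0.243 + 0.147 = 0.993.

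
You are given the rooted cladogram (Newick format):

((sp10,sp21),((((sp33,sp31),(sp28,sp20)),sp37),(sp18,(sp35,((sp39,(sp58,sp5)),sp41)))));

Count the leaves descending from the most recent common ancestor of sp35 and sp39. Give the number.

5

The MRCA of sp35 and sp39 is the node subtending (sp35,((sp39,(sp58,sp5)),sp41)).
That clade contains 5 terminal taxa: sp35, sp39, sp41, sp5, sp58.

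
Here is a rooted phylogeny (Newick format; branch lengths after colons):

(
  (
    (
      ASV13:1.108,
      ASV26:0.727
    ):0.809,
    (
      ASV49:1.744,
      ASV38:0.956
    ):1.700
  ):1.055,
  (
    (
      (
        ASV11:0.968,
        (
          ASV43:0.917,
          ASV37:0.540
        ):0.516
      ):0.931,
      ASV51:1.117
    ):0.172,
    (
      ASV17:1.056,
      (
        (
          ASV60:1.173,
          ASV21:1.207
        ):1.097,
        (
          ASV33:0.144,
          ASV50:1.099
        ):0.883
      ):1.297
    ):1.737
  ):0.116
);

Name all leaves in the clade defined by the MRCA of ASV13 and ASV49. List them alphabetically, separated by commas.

ASV13, ASV26, ASV38, ASV49

Tracing ASV13: it sits inside (ASV13,ASV26).
Tracing ASV49: it sits inside (ASV49,ASV38).
The smallest clade enclosing both is ((ASV13,ASV26),(ASV49,ASV38)); the answer is its 4 terminal taxa in alphabetical order.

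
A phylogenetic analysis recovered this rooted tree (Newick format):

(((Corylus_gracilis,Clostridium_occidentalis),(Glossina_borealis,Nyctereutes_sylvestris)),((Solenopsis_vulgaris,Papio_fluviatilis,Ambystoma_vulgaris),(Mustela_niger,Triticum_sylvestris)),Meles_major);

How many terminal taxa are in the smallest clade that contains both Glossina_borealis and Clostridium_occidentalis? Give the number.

The MRCA of Glossina_borealis and Clostridium_occidentalis is the node subtending ((Corylus_gracilis,Clostridium_occidentalis),(Glossina_borealis,Nyctereutes_sylvestris)).
That clade contains 4 terminal taxa: Clostridium_occidentalis, Corylus_gracilis, Glossina_borealis, Nyctereutes_sylvestris.

4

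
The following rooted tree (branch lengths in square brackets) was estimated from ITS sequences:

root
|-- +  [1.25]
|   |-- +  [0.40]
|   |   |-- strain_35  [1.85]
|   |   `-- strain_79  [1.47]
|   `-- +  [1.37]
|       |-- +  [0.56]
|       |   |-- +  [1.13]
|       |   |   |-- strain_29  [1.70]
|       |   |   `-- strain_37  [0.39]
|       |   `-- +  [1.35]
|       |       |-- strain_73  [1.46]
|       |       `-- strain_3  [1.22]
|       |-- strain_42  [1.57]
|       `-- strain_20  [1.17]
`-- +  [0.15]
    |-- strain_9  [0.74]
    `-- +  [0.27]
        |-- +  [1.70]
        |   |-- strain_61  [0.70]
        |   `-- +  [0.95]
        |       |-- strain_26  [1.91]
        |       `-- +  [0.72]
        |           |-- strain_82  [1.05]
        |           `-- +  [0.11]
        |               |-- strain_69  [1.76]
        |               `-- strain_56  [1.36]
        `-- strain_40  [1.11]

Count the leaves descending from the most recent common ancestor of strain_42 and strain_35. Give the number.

8

The MRCA of strain_42 and strain_35 is the node subtending ((strain_35,strain_79),(((strain_29,strain_37),(strain_73,strain_3)),strain_42,strain_20)).
That clade contains 8 terminal taxa: strain_20, strain_29, strain_3, strain_35, strain_37, strain_42, strain_73, strain_79.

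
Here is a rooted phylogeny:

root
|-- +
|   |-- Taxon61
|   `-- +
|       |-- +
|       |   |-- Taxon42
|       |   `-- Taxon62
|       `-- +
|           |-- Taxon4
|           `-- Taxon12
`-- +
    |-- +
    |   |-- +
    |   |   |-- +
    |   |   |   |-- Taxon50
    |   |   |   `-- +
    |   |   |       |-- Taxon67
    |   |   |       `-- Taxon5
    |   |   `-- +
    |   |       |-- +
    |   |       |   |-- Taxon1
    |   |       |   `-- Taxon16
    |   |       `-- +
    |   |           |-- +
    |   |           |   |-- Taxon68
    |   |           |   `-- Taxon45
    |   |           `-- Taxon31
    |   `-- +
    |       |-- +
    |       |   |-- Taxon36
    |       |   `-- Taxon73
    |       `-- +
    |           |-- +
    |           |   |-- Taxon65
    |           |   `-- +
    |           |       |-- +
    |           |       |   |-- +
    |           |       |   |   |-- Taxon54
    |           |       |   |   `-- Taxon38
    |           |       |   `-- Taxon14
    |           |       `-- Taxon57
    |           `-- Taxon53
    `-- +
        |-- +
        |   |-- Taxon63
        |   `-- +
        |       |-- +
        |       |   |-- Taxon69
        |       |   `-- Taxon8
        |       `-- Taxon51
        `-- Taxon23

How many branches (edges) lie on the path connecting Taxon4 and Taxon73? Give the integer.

9

The MRCA of Taxon4 and Taxon73 is the root of the tree.
From Taxon4 up to that node: 4 branches. From Taxon73 up to the same node: 5 branches. Total: 4 + 5 = 9.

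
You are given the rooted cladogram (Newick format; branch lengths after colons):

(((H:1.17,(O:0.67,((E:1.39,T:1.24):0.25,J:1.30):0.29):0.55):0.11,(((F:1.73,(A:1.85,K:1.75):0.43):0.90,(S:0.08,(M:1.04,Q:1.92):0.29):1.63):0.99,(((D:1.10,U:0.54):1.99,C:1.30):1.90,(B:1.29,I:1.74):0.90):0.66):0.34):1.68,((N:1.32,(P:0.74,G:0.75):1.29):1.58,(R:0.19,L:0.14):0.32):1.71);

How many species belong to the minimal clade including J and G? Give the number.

21

The MRCA of J and G is the root, so the clade is the entire tree.
That clade contains 21 terminal taxa: A, B, C, D, E, F, G, H, I, J, K, L, M, N, O, P, Q, R, S, T, U.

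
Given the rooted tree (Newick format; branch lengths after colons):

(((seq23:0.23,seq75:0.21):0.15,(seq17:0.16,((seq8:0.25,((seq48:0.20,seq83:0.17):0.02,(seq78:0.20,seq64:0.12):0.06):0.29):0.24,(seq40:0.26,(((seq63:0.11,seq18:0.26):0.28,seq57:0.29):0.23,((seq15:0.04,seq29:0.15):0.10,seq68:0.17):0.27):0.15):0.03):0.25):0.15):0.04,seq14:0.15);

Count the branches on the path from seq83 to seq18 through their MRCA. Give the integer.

9

The MRCA of seq83 and seq18 is the node subtending ((seq8,((seq48,seq83),(seq78,seq64))),(seq40,(((seq63,seq18),seq57),((seq15,seq29),seq68)))).
From seq83 up to that node: 4 branches. From seq18 up to the same node: 5 branches. Total: 4 + 5 = 9.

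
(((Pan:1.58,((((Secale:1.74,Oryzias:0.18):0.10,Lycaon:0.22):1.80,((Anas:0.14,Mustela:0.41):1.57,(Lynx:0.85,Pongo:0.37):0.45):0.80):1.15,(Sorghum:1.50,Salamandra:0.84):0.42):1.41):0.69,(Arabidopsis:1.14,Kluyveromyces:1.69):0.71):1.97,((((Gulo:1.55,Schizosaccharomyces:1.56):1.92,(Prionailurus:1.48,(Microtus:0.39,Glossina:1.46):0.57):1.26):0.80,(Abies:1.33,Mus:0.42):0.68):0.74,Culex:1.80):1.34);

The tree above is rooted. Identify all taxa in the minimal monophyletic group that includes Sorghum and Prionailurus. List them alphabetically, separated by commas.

Tracing Sorghum: it sits inside (Sorghum,Salamandra).
Tracing Prionailurus: it sits inside (Prionailurus,(Microtus,Glossina)).
The smallest clade enclosing both is the whole tree (their MRCA is the root), so the answer is all 20 tips in alphabetical order.

Abies, Anas, Arabidopsis, Culex, Glossina, Gulo, Kluyveromyces, Lycaon, Lynx, Microtus, Mus, Mustela, Oryzias, Pan, Pongo, Prionailurus, Salamandra, Schizosaccharomyces, Secale, Sorghum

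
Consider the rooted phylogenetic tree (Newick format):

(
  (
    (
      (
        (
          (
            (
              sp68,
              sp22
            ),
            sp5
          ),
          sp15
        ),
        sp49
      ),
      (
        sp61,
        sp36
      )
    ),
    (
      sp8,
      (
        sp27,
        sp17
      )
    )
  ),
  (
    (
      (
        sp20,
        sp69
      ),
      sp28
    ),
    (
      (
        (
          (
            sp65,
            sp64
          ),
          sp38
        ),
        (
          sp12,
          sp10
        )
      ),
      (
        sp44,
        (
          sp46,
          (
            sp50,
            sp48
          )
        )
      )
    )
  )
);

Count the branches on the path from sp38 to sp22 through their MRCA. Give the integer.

12

The MRCA of sp38 and sp22 is the root of the tree.
From sp38 up to that node: 5 branches. From sp22 up to the same node: 7 branches. Total: 5 + 7 = 12.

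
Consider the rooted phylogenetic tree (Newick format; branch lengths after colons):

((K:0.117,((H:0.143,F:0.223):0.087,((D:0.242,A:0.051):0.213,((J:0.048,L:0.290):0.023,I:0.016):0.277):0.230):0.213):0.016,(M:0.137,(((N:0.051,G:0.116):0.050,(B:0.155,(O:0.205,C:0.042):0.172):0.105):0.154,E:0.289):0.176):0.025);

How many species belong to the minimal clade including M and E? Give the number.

The MRCA of M and E is the node subtending (M,(((N,G),(B,(O,C))),E)).
That clade contains 7 terminal taxa: B, C, E, G, M, N, O.

7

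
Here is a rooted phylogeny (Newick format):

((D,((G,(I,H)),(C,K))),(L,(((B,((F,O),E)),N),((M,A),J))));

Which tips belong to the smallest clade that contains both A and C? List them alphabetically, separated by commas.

Tracing A: it sits inside (M,A).
Tracing C: it sits inside (C,K).
The smallest clade enclosing both is the whole tree (their MRCA is the root), so the answer is all 15 tips in alphabetical order.

A, B, C, D, E, F, G, H, I, J, K, L, M, N, O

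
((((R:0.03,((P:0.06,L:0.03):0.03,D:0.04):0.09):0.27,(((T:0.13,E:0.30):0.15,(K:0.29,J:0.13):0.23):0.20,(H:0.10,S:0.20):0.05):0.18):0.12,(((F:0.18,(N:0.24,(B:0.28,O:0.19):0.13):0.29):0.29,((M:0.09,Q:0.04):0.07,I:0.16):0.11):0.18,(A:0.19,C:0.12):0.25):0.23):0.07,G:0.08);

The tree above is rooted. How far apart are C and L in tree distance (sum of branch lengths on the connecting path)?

1.14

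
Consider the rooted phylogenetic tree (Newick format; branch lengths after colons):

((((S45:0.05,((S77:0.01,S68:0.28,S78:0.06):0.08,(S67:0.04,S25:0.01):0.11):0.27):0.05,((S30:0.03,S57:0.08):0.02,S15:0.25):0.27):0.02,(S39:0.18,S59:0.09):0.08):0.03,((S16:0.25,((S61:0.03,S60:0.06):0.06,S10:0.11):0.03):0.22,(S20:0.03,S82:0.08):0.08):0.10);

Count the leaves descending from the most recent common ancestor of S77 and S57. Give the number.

The MRCA of S77 and S57 is the node subtending ((S45,((S77,S68,S78),(S67,S25))),((S30,S57),S15)).
That clade contains 9 terminal taxa: S15, S25, S30, S45, S57, S67, S68, S77, S78.

9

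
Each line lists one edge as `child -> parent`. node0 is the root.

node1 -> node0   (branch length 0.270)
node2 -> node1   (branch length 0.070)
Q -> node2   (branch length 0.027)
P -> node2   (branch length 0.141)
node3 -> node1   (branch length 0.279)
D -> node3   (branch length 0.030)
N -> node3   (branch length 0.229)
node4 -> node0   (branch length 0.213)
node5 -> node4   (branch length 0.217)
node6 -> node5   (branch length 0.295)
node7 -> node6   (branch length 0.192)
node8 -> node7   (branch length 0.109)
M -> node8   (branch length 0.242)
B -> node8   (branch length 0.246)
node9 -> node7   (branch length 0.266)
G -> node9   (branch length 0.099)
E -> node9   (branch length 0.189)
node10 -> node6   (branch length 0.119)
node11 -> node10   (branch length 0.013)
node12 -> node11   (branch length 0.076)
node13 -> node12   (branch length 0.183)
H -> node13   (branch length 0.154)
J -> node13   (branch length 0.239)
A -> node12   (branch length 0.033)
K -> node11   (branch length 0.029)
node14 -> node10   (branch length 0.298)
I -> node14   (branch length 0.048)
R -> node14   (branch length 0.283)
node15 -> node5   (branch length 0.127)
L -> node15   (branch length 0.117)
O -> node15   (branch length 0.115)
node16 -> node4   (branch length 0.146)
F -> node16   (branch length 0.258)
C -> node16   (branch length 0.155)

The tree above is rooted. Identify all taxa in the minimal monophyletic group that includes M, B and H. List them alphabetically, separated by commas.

Tracing M: it sits inside (M,B).
Tracing B: it sits inside (M,B).
Tracing H: it sits inside (H,J).
The smallest clade enclosing all 3 is (((M,B),(G,E)),((((H,J),A),K),(I,R))); the answer is its 10 terminal taxa in alphabetical order.

A, B, E, G, H, I, J, K, M, R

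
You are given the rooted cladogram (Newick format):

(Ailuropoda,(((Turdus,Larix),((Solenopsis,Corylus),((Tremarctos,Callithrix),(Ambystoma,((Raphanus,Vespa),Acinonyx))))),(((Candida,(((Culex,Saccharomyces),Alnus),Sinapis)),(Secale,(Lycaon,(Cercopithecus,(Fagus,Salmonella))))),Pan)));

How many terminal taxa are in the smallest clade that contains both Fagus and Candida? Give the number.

10

The MRCA of Fagus and Candida is the node subtending ((Candida,(((Culex,Saccharomyces),Alnus),Sinapis)),(Secale,(Lycaon,(Cercopithecus,(Fagus,Salmonella))))).
That clade contains 10 terminal taxa: Alnus, Candida, Cercopithecus, Culex, Fagus, Lycaon, Saccharomyces, Salmonella, Secale, Sinapis.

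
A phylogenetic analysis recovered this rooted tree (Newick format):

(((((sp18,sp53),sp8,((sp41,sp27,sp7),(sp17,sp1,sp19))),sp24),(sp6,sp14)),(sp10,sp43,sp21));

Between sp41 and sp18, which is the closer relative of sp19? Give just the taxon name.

The MRCA of sp19 and sp41 subtends ((sp41,sp27,sp7),(sp17,sp1,sp19)) (6 taxa).
The MRCA of sp19 and sp18 subtends ((sp18,sp53),sp8,((sp41,sp27,sp7),(sp17,sp1,sp19))) (9 taxa).
The first is nested inside the second, so sp19 shares a more recent common ancestor with sp41.

sp41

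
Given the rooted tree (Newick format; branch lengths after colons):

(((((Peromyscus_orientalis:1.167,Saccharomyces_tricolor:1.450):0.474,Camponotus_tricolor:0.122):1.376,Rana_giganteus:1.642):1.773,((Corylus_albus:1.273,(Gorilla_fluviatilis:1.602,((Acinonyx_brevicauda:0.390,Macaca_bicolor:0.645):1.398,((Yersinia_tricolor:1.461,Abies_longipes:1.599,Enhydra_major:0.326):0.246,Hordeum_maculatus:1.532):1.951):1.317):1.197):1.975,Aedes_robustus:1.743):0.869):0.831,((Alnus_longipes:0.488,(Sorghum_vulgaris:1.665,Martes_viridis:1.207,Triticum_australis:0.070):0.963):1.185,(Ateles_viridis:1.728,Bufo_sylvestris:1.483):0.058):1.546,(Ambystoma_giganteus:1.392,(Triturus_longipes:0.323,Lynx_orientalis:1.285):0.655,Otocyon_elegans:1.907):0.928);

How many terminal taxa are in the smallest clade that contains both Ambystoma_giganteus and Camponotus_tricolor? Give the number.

The MRCA of Ambystoma_giganteus and Camponotus_tricolor is the root, so the clade is the entire tree.
That clade contains 23 terminal taxa: Abies_longipes, Acinonyx_brevicauda, Aedes_robustus, Alnus_longipes, Ambystoma_giganteus, Ateles_viridis, Bufo_sylvestris, Camponotus_tricolor, Corylus_albus, Enhydra_major, Gorilla_fluviatilis, Hordeum_maculatus, Lynx_orientalis, Macaca_bicolor, Martes_viridis, Otocyon_elegans, Peromyscus_orientalis, Rana_giganteus, Saccharomyces_tricolor, Sorghum_vulgaris, Triticum_australis, Triturus_longipes, Yersinia_tricolor.

23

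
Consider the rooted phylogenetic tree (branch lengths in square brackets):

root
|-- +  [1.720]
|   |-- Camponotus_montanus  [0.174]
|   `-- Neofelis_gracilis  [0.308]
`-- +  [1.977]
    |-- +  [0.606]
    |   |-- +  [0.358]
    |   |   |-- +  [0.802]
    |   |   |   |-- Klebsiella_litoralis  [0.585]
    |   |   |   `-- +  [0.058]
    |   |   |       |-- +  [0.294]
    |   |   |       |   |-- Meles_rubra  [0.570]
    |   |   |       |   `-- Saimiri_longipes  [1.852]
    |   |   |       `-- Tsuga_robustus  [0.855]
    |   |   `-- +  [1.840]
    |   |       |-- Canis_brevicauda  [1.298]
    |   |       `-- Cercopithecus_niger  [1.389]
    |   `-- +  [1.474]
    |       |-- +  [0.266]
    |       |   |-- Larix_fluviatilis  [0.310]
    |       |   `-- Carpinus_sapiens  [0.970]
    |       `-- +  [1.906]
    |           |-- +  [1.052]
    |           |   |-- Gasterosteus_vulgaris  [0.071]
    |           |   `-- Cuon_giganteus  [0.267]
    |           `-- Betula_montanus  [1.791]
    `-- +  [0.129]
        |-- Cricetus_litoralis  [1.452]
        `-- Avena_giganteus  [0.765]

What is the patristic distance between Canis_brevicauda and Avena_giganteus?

4.996

The path runs Canis_brevicauda → … → MRCA → … → Avena_giganteus; the MRCA is the node subtending ((((Klebsiella_litoralis,((Meles_rubra,Saimiri_longipes),Tsuga_robustus)),(Canis_brevicauda,Cercopithecus_niger)),((Larix_fluviatilis,Carpinus_sapiens),((Gasterosteus_vulgaris,Cuon_giganteus),Betula_montanus))),(Cricetus_litoralis,Avena_giganteus)).
Branch lengths along that path: 1.298 + 1.840 + 0.358 + 0.606 + 0.129 + 0.765 = 4.996.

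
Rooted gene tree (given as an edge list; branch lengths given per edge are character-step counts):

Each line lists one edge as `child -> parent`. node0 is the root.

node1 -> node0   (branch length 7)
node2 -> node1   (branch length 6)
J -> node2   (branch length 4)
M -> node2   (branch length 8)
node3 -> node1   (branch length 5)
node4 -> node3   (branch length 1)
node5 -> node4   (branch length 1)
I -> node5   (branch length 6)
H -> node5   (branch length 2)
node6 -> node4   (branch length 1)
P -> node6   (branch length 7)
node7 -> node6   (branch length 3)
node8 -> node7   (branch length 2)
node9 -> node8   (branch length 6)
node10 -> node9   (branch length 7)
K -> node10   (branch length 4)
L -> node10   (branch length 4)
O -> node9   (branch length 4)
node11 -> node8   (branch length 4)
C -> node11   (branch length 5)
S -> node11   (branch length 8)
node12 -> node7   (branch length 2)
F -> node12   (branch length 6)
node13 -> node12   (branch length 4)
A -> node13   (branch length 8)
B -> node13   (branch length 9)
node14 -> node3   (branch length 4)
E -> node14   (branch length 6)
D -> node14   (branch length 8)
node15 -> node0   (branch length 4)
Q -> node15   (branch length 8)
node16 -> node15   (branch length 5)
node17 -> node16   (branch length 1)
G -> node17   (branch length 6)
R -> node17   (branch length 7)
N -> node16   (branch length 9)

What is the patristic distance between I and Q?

The path runs I → … → MRCA → … → Q; the MRCA is the root of the tree.
Branch lengths along that path: 6 + 1 + 1 + 5 + 7 + 4 + 8 = 32.

32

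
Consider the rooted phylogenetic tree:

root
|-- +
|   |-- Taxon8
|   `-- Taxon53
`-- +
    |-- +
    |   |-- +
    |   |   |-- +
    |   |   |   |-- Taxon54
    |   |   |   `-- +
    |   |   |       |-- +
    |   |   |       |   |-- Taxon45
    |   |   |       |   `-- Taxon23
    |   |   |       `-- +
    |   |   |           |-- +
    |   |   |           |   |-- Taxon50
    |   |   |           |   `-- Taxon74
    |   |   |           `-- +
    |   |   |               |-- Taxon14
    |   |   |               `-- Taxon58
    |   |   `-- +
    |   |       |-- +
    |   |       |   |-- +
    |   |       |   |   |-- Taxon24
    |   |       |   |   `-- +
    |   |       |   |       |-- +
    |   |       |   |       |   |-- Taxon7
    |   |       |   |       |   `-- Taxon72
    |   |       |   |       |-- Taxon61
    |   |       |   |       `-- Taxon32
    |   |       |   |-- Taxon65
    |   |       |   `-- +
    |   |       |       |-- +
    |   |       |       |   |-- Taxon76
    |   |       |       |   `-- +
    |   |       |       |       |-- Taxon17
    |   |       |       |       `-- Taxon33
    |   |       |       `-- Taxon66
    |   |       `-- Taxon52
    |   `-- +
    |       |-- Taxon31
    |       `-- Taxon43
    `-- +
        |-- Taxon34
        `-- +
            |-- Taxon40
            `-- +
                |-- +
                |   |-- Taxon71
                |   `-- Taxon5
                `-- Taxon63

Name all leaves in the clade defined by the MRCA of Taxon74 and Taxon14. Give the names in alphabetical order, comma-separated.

Taxon14, Taxon50, Taxon58, Taxon74

Tracing Taxon74: it sits inside (Taxon50,Taxon74).
Tracing Taxon14: it sits inside (Taxon14,Taxon58).
The smallest clade enclosing both is ((Taxon50,Taxon74),(Taxon14,Taxon58)); the answer is its 4 terminal taxa in alphabetical order.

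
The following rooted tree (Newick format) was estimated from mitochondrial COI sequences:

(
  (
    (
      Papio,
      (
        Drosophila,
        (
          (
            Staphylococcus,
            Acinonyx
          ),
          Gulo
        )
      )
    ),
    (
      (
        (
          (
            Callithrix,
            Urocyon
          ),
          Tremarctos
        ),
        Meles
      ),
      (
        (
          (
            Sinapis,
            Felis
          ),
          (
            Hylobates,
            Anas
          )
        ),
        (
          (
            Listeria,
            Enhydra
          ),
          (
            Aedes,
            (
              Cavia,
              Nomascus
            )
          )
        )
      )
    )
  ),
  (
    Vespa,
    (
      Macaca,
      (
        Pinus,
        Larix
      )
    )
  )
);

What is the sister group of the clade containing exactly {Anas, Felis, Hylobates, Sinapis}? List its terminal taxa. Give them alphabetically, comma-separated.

Aedes, Cavia, Enhydra, Listeria, Nomascus

The clade containing exactly {Anas, Felis, Hylobates, Sinapis} attaches to the tree at the node subtending (((Sinapis,Felis),(Hylobates,Anas)),((Listeria,Enhydra),(Aedes,(Cavia,Nomascus)))).
The other lineage descending from that same node — the sister group — is ((Listeria,Enhydra),(Aedes,(Cavia,Nomascus))); its 5 tips in alphabetical order are the answer.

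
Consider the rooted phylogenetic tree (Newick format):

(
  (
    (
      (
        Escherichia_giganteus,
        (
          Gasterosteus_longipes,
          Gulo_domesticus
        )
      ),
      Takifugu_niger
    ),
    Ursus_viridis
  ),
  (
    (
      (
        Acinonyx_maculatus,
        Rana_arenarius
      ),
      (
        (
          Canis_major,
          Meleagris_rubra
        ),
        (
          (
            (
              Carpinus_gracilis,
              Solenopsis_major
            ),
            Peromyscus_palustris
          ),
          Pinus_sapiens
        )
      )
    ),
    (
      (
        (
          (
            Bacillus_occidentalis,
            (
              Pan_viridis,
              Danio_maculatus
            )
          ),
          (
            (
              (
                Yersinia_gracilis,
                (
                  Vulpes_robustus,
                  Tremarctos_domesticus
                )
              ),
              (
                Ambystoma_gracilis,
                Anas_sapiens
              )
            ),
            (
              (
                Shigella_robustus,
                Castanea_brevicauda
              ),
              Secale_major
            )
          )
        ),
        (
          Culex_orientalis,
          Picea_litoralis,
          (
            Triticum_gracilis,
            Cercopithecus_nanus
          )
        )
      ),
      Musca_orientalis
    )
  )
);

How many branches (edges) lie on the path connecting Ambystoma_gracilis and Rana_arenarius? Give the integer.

10

The MRCA of Ambystoma_gracilis and Rana_arenarius is the node subtending (((Acinonyx_maculatus,Rana_arenarius),((Canis_major,Meleagris_rubra),(((Carpinus_gracilis,Solenopsis_major),Peromyscus_palustris),Pinus_sapiens))),((((Bacillus_occidentalis,(Pan_viridis,Danio_maculatus)),(((Yersinia_gracilis,(Vulpes_robustus,Tremarctos_domesticus)),(Ambystoma_gracilis,Anas_sapiens)),((Shigella_robustus,Castanea_brevicauda),Secale_major))),(Culex_orientalis,Picea_litoralis,(Triticum_gracilis,Cercopithecus_nanus))),Musca_orientalis)).
From Ambystoma_gracilis up to that node: 7 branches. From Rana_arenarius up to the same node: 3 branches. Total: 7 + 3 = 10.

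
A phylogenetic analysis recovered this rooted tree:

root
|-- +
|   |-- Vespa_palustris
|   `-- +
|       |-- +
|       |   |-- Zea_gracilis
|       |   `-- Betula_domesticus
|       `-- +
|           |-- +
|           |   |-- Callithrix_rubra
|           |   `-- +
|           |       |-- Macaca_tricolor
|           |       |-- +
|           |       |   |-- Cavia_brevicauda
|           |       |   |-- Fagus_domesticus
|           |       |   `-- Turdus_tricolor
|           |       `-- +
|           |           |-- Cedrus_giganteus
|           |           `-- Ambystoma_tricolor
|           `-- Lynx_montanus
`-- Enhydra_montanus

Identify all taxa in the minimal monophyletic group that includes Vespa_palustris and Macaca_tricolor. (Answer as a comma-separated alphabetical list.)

Tracing Vespa_palustris: it sits inside (Vespa_palustris,((Zea_gracilis,Betula_domesticus),((Callithrix_rubra,(Macaca_tricolor,(Cavia_brevicauda,Fagus_domesticus,Turdus_tricolor),(Cedrus_giganteus,Ambystoma_tricolor))),Lynx_montanus))).
Tracing Macaca_tricolor: it sits inside (Macaca_tricolor,(Cavia_brevicauda,Fagus_domesticus,Turdus_tricolor),(Cedrus_giganteus,Ambystoma_tricolor)).
The smallest clade enclosing both is (Vespa_palustris,((Zea_gracilis,Betula_domesticus),((Callithrix_rubra,(Macaca_tricolor,(Cavia_brevicauda,Fagus_domesticus,Turdus_tricolor),(Cedrus_giganteus,Ambystoma_tricolor))),Lynx_montanus))); the answer is its 11 terminal taxa in alphabetical order.

Ambystoma_tricolor, Betula_domesticus, Callithrix_rubra, Cavia_brevicauda, Cedrus_giganteus, Fagus_domesticus, Lynx_montanus, Macaca_tricolor, Turdus_tricolor, Vespa_palustris, Zea_gracilis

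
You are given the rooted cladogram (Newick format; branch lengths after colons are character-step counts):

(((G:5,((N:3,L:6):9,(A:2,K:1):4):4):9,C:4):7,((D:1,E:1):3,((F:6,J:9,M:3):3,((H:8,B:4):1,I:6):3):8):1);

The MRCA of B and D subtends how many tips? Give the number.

8

The MRCA of B and D is the node subtending ((D,E),((F,J,M),((H,B),I))).
That clade contains 8 terminal taxa: B, D, E, F, H, I, J, M.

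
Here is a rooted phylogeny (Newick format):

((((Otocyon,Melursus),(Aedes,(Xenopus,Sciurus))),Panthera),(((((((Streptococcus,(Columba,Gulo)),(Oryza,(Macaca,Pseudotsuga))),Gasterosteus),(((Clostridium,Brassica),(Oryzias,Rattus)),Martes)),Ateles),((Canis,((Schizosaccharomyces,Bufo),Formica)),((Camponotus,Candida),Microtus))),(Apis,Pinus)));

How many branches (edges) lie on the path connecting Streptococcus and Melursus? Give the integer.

12

The MRCA of Streptococcus and Melursus is the root of the tree.
From Streptococcus up to that node: 8 branches. From Melursus up to the same node: 4 branches. Total: 8 + 4 = 12.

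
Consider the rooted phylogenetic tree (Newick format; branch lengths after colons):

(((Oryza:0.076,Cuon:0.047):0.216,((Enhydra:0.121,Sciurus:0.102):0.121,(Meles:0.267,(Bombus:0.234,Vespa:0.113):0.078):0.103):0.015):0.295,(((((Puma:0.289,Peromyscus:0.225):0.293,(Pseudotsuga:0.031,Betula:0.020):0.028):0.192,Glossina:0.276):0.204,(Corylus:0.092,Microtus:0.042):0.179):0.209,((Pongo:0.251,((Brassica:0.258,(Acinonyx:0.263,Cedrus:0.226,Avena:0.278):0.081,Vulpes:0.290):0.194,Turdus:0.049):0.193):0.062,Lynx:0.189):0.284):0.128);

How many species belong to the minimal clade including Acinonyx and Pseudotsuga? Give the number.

The MRCA of Acinonyx and Pseudotsuga is the node subtending (((((Puma,Peromyscus),(Pseudotsuga,Betula)),Glossina),(Corylus,Microtus)),((Pongo,((Brassica,(Acinonyx,Cedrus,Avena),Vulpes),Turdus)),Lynx)).
That clade contains 15 terminal taxa: Acinonyx, Avena, Betula, Brassica, Cedrus, Corylus, Glossina, Lynx, Microtus, Peromyscus, Pongo, Pseudotsuga, Puma, Turdus, Vulpes.

15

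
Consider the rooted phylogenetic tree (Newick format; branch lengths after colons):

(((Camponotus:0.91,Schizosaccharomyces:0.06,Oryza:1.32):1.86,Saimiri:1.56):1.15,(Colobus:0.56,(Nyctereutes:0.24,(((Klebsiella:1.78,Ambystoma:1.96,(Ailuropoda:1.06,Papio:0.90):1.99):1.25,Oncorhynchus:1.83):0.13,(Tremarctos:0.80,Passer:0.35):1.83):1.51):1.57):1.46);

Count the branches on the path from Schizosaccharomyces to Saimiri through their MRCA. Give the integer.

The MRCA of Schizosaccharomyces and Saimiri is the node subtending ((Camponotus,Schizosaccharomyces,Oryza),Saimiri).
From Schizosaccharomyces up to that node: 2 branches. From Saimiri up to the same node: 1 branch. Total: 2 + 1 = 3.

3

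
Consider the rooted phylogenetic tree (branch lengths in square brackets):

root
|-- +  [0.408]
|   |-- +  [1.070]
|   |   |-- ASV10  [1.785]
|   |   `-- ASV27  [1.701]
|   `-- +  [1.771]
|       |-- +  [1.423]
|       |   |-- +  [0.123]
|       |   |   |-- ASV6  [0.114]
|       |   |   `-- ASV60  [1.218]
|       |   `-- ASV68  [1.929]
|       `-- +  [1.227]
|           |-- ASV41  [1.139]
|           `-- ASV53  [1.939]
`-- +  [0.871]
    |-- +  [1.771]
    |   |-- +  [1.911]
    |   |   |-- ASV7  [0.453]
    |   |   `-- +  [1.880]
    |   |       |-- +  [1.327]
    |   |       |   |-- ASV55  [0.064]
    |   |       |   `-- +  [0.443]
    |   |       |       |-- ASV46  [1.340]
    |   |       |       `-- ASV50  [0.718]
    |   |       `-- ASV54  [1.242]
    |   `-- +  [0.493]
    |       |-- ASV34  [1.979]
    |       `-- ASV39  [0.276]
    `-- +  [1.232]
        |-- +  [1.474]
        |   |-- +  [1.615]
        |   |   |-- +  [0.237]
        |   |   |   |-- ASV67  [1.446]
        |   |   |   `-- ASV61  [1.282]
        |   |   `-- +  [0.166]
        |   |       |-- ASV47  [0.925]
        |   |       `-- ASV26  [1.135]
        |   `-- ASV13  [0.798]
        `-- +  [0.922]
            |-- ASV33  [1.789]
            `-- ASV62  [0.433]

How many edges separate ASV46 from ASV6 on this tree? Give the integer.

12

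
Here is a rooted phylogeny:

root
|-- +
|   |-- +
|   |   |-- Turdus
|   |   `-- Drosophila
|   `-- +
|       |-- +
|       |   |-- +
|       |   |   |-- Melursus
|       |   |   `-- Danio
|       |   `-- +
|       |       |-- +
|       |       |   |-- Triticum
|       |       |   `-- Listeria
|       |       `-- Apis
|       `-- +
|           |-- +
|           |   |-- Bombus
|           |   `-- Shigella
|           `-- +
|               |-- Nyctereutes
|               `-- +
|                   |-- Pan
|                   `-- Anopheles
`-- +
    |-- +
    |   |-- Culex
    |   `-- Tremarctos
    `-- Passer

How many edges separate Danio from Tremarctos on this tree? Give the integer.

The MRCA of Danio and Tremarctos is the root of the tree.
From Danio up to that node: 5 branches. From Tremarctos up to the same node: 3 branches. Total: 5 + 3 = 8.

8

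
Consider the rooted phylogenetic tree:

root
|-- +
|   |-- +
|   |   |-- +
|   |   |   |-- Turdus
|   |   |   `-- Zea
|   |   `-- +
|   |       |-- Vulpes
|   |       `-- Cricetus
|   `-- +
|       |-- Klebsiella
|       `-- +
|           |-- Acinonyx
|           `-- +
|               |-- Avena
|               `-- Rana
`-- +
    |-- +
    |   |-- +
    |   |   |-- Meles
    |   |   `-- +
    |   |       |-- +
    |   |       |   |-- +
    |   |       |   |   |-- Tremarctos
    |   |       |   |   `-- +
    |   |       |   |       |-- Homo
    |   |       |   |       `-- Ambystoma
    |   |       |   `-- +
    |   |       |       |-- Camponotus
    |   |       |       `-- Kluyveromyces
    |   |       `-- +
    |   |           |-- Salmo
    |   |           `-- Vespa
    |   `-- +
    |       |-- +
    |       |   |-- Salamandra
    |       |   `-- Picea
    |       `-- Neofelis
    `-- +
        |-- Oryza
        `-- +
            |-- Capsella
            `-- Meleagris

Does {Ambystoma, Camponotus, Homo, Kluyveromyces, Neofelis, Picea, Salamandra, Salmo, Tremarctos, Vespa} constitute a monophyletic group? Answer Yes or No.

The MRCA of the listed taxa subtends ((Meles,(((Tremarctos,(Homo,Ambystoma)),(Camponotus,Kluyveromyces)),(Salmo,Vespa))),((Salamandra,Picea),Neofelis)).
That clade also contains Meles, which is not in the proposed group, so the group is not monophyletic.

No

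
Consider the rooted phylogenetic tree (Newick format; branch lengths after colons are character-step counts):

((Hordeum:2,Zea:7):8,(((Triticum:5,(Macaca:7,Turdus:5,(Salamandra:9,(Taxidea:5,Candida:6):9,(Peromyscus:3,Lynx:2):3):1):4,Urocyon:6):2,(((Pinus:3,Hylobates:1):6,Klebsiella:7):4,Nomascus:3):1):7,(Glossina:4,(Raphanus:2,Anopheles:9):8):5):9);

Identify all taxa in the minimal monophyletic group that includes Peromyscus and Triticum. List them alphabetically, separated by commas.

Candida, Lynx, Macaca, Peromyscus, Salamandra, Taxidea, Triticum, Turdus, Urocyon

Tracing Peromyscus: it sits inside (Peromyscus,Lynx).
Tracing Triticum: it sits inside (Triticum,(Macaca,Turdus,(Salamandra,(Taxidea,Candida),(Peromyscus,Lynx))),Urocyon).
The smallest clade enclosing both is (Triticum,(Macaca,Turdus,(Salamandra,(Taxidea,Candida),(Peromyscus,Lynx))),Urocyon); the answer is its 9 terminal taxa in alphabetical order.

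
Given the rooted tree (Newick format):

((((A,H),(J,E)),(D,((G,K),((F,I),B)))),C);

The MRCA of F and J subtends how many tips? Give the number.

The MRCA of F and J is the node subtending (((A,H),(J,E)),(D,((G,K),((F,I),B)))).
That clade contains 10 terminal taxa: A, B, D, E, F, G, H, I, J, K.

10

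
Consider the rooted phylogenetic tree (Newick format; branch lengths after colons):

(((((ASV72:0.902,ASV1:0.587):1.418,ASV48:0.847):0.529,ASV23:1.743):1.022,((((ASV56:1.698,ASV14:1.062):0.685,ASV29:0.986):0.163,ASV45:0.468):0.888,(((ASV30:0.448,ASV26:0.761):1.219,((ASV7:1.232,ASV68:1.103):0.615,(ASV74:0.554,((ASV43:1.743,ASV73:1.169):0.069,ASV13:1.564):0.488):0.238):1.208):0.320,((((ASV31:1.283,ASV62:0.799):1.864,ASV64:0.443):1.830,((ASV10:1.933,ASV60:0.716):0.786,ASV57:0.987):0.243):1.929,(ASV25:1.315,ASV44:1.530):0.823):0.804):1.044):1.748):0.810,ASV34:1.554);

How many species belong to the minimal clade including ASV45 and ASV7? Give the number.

20

The MRCA of ASV45 and ASV7 is the node subtending ((((ASV56,ASV14),ASV29),ASV45),(((ASV30,ASV26),((ASV7,ASV68),(ASV74,((ASV43,ASV73),ASV13)))),((((ASV31,ASV62),ASV64),((ASV10,ASV60),ASV57)),(ASV25,ASV44)))).
That clade contains 20 terminal taxa: ASV10, ASV13, ASV14, ASV25, ASV26, ASV29, ASV30, ASV31, ASV43, ASV44, ASV45, ASV56, ASV57, ASV60, ASV62, ASV64, ASV68, ASV7, ASV73, ASV74.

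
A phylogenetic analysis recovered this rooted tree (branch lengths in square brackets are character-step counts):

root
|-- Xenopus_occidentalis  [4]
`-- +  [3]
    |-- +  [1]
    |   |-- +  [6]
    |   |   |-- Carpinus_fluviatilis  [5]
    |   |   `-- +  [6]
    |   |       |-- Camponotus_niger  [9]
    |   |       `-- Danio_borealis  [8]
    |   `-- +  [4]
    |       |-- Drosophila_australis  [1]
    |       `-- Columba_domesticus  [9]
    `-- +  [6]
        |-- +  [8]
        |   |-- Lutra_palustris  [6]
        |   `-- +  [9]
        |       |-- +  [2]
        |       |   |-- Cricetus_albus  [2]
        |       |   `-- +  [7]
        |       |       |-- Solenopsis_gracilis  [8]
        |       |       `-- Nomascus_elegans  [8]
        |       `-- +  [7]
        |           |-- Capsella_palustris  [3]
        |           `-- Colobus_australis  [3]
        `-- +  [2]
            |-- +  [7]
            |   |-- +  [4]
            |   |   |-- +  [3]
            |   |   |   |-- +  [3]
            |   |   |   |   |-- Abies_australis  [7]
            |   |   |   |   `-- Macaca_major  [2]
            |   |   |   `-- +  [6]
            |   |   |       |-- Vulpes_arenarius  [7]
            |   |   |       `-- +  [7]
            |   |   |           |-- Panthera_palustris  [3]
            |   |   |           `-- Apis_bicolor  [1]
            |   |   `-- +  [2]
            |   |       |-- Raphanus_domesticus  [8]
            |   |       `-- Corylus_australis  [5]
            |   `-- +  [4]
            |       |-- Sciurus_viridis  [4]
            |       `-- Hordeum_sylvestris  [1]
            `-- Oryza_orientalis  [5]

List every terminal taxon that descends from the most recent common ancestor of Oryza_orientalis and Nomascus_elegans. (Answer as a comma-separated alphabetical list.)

Tracing Oryza_orientalis: it sits inside (((((Abies_australis,Macaca_major),(Vulpes_arenarius,(Panthera_palustris,Apis_bicolor))),(Raphanus_domesticus,Corylus_australis)),(Sciurus_viridis,Hordeum_sylvestris)),Oryza_orientalis).
Tracing Nomascus_elegans: it sits inside (Solenopsis_gracilis,Nomascus_elegans).
The smallest clade enclosing both is ((Lutra_palustris,((Cricetus_albus,(Solenopsis_gracilis,Nomascus_elegans)),(Capsella_palustris,Colobus_australis))),(((((Abies_australis,Macaca_major),(Vulpes_arenarius,(Panthera_palustris,Apis_bicolor))),(Raphanus_domesticus,Corylus_australis)),(Sciurus_viridis,Hordeum_sylvestris)),Oryza_orientalis)); the answer is its 16 terminal taxa in alphabetical order.

Abies_australis, Apis_bicolor, Capsella_palustris, Colobus_australis, Corylus_australis, Cricetus_albus, Hordeum_sylvestris, Lutra_palustris, Macaca_major, Nomascus_elegans, Oryza_orientalis, Panthera_palustris, Raphanus_domesticus, Sciurus_viridis, Solenopsis_gracilis, Vulpes_arenarius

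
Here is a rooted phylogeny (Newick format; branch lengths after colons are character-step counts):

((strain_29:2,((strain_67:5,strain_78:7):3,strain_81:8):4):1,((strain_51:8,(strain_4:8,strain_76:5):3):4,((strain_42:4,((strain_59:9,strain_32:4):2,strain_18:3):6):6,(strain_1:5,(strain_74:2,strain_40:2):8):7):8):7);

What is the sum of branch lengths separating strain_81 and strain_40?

The path runs strain_81 → … → MRCA → … → strain_40; the MRCA is the root of the tree.
Branch lengths along that path: 8 + 4 + 1 + 7 + 8 + 7 + 8 + 2 = 45.

45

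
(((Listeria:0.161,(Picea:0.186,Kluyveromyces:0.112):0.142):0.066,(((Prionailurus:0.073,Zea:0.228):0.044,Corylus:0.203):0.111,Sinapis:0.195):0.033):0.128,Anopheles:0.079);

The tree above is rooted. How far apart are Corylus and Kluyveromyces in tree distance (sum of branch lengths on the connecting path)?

0.667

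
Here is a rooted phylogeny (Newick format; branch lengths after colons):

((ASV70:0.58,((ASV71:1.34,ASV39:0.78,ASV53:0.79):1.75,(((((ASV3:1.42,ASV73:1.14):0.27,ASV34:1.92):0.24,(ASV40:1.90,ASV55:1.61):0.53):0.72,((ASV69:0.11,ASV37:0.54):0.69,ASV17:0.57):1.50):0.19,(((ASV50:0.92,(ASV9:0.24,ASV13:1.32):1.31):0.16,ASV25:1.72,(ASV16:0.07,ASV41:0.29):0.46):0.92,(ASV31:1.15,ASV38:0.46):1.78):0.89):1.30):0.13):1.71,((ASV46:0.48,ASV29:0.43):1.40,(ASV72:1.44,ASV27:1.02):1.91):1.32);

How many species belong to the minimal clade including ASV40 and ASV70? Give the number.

The MRCA of ASV40 and ASV70 is the node subtending (ASV70,((ASV71,ASV39,ASV53),(((((ASV3,ASV73),ASV34),(ASV40,ASV55)),((ASV69,ASV37),ASV17)),(((ASV50,(ASV9,ASV13)),ASV25,(ASV16,ASV41)),(ASV31,ASV38))))).
That clade contains 20 terminal taxa: ASV13, ASV16, ASV17, ASV25, ASV3, ASV31, ASV34, ASV37, ASV38, ASV39, ASV40, ASV41, ASV50, ASV53, ASV55, ASV69, ASV70, ASV71, ASV73, ASV9.

20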